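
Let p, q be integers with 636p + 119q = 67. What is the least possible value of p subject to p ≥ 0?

gcd(636, 119) = 1.
1 divides 67, so solutions exist.
By Bézout, 636·(-29) + 119·(155) = 1.
Scale by 67/1 = 67: (p₀, q₀) = (-1943, 10385).
General solution: p = -1943 + 119t, q = 10385 - 636t for integer t.
p ≥ 0: smallest is -1943 mod 119 = 80 (at t = 17), with q = -427.

80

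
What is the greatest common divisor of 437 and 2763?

1

gcd(2763, 437):
  2763 = 6×437 + 141
  437 = 3×141 + 14
  141 = 10×14 + 1
  14 = 14×1
so gcd(2763, 437) = 1.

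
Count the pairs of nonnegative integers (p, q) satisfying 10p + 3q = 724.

gcd(10, 3):
  10 = 3*3 + 1
  3 = 3*1
so gcd(10, 3) = 1.
Back-substitute for Bézout coefficients:
  1 = 10 - 3*3
  ... = 10*(1) + 3*(-3)
Scale by 724: one solution is (724, -2172). Reduce p mod 3: (1, 238).
General: p = 1 + 3t, q = 238 - 10t.
p ≥ 0 ⇒ t ≥ 0; q ≥ 0 ⇒ t ≤ 23. So t ∈ [0, 23]: 24 solutions.

24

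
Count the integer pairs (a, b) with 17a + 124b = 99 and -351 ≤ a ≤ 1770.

17

gcd(124, 17):
  124 = 7*17 + 5
  17 = 3*5 + 2
  5 = 2*2 + 1
  2 = 2*1
so gcd(124, 17) = 1.
Back-substitute for Bézout coefficients:
  1 = 5 - 2*2
  ... = 17*(-51) + 124*(7)
Scale by 99: particular solution (-5049, 693); reduce a mod 124: (35, -4).
General solution: a = 35 + 124t, b = -4 - 17t for integer t.
-351 ≤ 35 + 124t ≤ 1770 gives t ∈ [-3, 13], which is 17 values.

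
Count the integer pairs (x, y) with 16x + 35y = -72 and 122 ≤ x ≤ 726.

17

gcd(35, 16) = 1  (35 = 2·16 + 3, 16 = 5·3 + 1, 3 = 3·1).
Back-substituting, 16·(11) + 35·(-5) = 1.
Scale by -72: particular solution (-792, 360); reduce x mod 35: (13, -8).
General solution: x = 13 + 35t, y = -8 - 16t for integer t.
122 ≤ 13 + 35t ≤ 726 gives t ∈ [4, 20], which is 17 values.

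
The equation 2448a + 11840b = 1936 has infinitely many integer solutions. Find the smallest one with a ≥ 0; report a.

gcd(11840, 2448):
  11840 = 4*2448 + 2048
  2448 = 1*2048 + 400
  2048 = 5*400 + 48
  400 = 8*48 + 16
  48 = 3*16
so gcd(11840, 2448) = 16.
16 divides 1936, so solutions exist.
Back-substitute for Bézout coefficients:
  16 = 400 - 8*48
  ... = 2448*(237) + 11840*(-49)
Scale by 1936/16 = 121: (a₀, b₀) = (28677, -5929).
General solution: a = 28677 + 740t, b = -5929 - 153t for integer t.
a ≥ 0: smallest is 28677 mod 740 = 557 (at t = -38), with b = -115.

557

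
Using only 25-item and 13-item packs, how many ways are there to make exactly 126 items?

1

Need nonnegative integers with 25j + 13k = 126.
gcd(25, 13) = 1, and 25·(-1) + 13·(2) = 1.
So (j₀, k₀) = (-126, 252); general j = -126 + 13t, k = 252 - 25t.
j ≥ 0 ⇒ t ≥ 10; k ≥ 0 ⇒ t ≤ 10. That's 1 value of t.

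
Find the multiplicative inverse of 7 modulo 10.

3

gcd(10, 7):
  10 = 1×7 + 3
  7 = 2×3 + 1
  3 = 3×1
so gcd(10, 7) = 1.
Back-substitute for Bézout coefficients:
  1 = 7 - 2×3
  ... = 7×(3) + 10×(-2)
So 7×3 ≡ 1 (mod 10), and 3 mod 10 = 3.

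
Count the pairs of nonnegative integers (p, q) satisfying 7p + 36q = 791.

4

gcd(36, 7):
  36 = 5×7 + 1
  7 = 7×1
so gcd(36, 7) = 1.
Back-substitute for Bézout coefficients:
  1 = 36 - 5×7
  ... = 7×(-5) + 36×(1)
Scale by 791: one solution is (-3955, 791). Reduce p mod 36: (5, 21).
General: p = 5 + 36t, q = 21 - 7t.
p ≥ 0 ⇒ t ≥ 0; q ≥ 0 ⇒ t ≤ 3. So t ∈ [0, 3]: 4 solutions.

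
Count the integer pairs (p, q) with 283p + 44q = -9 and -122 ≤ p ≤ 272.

gcd(283, 44) = 1.
By Bézout, 283*(7) + 44*(-45) = 1.
Particular solution: (25, -161).
General solution: p = 25 + 44t, q = -161 - 283t for integer t.
-122 ≤ 25 + 44t ≤ 272 gives t ∈ [-3, 5], which is 9 values.

9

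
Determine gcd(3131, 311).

gcd(3131, 311):
  3131 = 10·311 + 21
  311 = 14·21 + 17
  21 = 1·17 + 4
  17 = 4·4 + 1
  4 = 4·1
so gcd(3131, 311) = 1.

1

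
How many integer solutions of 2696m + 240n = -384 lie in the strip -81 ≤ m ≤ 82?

5

gcd(2696, 240):
  2696 = 11*240 + 56
  240 = 4*56 + 16
  56 = 3*16 + 8
  16 = 2*8
so gcd(2696, 240) = 8.
Back-substitute for Bézout coefficients:
  8 = 56 - 3*16
  ... = 2696*(13) + 240*(-146)
Scale by -48: particular solution (-624, 7008); reduce m mod 30: (6, -69).
General solution: m = 6 + 30t, n = -69 - 337t for integer t.
-81 ≤ 6 + 30t ≤ 82 gives t ∈ [-2, 2], which is 5 values.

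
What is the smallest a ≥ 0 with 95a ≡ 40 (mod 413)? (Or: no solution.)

gcd(413, 95):
  413 = 4*95 + 33
  95 = 2*33 + 29
  33 = 1*29 + 4
  29 = 7*4 + 1
  4 = 4*1
so gcd(413, 95) = 1.
1 divides 40, so solutions exist.
Back-substitute for Bézout coefficients:
  1 = 29 - 7*4
  ... = 95*(100) + 413*(-23)
So 95*(100) ≡ 1 (mod 413); multiply by 40: a ≡ 4000 (mod 413).
Smallest nonnegative: a = 4000 mod 413 = 283.

283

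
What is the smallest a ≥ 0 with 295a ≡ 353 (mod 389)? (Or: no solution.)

gcd(389, 295):
  389 = 1×295 + 94
  295 = 3×94 + 13
  94 = 7×13 + 3
  13 = 4×3 + 1
  3 = 3×1
so gcd(389, 295) = 1.
1 divides 353, so solutions exist.
Back-substitute for Bézout coefficients:
  1 = 13 - 4×3
  ... = 295×(120) + 389×(-91)
So 295×(120) ≡ 1 (mod 389); multiply by 353: a ≡ 42360 (mod 389).
Smallest nonnegative: a = 42360 mod 389 = 348.

348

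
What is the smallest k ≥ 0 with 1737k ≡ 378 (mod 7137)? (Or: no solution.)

gcd(7137, 1737):
  7137 = 4·1737 + 189
  1737 = 9·189 + 36
  189 = 5·36 + 9
  36 = 4·9
so gcd(7137, 1737) = 9.
9 divides 378, so solutions exist.
Back-substitute for Bézout coefficients:
  9 = 189 - 5·36
  ... = 1737·(-189) + 7137·(46)
So 1737·(-189) ≡ 9 (mod 7137); multiply by 42: k ≡ -7938 (mod 793).
Smallest nonnegative: k = -7938 mod 793 = 785.

785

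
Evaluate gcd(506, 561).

gcd(561, 506) = 11  (561 = 1×506 + 55, 506 = 9×55 + 11, 55 = 5×11).

11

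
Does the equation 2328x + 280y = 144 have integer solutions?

yes

gcd(2328, 280) = 8  (2328 = 8×280 + 88, 280 = 3×88 + 16, 88 = 5×16 + 8, 16 = 2×8).
8 divides 144, so integer solutions exist.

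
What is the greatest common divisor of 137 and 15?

1

gcd(137, 15):
  137 = 9·15 + 2
  15 = 7·2 + 1
  2 = 2·1
so gcd(137, 15) = 1.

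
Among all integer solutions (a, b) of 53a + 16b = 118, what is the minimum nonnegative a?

14

gcd(53, 16):
  53 = 3*16 + 5
  16 = 3*5 + 1
  5 = 5*1
so gcd(53, 16) = 1.
1 divides 118, so solutions exist.
Back-substitute for Bézout coefficients:
  1 = 16 - 3*5
  ... = 53*(-3) + 16*(10)
Scale by 118/1 = 118: (a₀, b₀) = (-354, 1180).
General solution: a = -354 + 16t, b = 1180 - 53t for integer t.
a ≥ 0: smallest is -354 mod 16 = 14 (at t = 23), with b = -39.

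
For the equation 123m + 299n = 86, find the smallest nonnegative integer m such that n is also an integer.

gcd(299, 123):
  299 = 2*123 + 53
  123 = 2*53 + 17
  53 = 3*17 + 2
  17 = 8*2 + 1
  2 = 2*1
so gcd(299, 123) = 1.
1 divides 86, so solutions exist.
Back-substitute for Bézout coefficients:
  1 = 17 - 8*2
  ... = 123*(141) + 299*(-58)
Scale by 86/1 = 86: (m₀, n₀) = (12126, -4988).
General solution: m = 12126 + 299t, n = -4988 - 123t for integer t.
m ≥ 0: smallest is 12126 mod 299 = 166 (at t = -40), with n = -68.

166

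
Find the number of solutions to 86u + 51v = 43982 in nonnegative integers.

10

gcd(86, 51) = 1  (86 = 1*51 + 35, 51 = 1*35 + 16, 35 = 2*16 + 3, 16 = 5*3 + 1, 3 = 3*1).
Back-substituting, 86*(-16) + 51*(27) = 1.
Scale by 43982: one solution is (-703712, 1187514). Reduce u mod 51: (37, 800).
General: u = 37 + 51t, v = 800 - 86t.
u ≥ 0 ⇒ t ≥ 0; v ≥ 0 ⇒ t ≤ 9. So t ∈ [0, 9]: 10 solutions.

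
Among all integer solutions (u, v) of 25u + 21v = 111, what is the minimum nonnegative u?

12

gcd(25, 21) = 1  (25 = 1×21 + 4, 21 = 5×4 + 1, 4 = 4×1).
1 divides 111, so solutions exist.
Back-substituting, 25×(-5) + 21×(6) = 1.
Scale by 111/1 = 111: (u₀, v₀) = (-555, 666).
General solution: u = -555 + 21t, v = 666 - 25t for integer t.
u ≥ 0: smallest is -555 mod 21 = 12 (at t = 27), with v = -9.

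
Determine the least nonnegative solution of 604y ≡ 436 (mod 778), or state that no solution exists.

230

gcd(778, 604) = 2.
2 divides 436, so solutions exist.
By Bézout, 604·(76) + 778·(-59) = 2.
So 604·(76) ≡ 2 (mod 778); multiply by 218: y ≡ 16568 (mod 389).
Smallest nonnegative: y = 16568 mod 389 = 230.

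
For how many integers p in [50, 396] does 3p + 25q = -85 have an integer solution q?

gcd(25, 3):
  25 = 8*3 + 1
  3 = 3*1
so gcd(25, 3) = 1.
Back-substitute for Bézout coefficients:
  1 = 25 - 8*3
  ... = 3*(-8) + 25*(1)
Scale by -85: particular solution (680, -85); reduce p mod 25: (5, -4).
General solution: p = 5 + 25t, q = -4 - 3t for integer t.
50 ≤ 5 + 25t ≤ 396 gives t ∈ [2, 15], which is 14 values.

14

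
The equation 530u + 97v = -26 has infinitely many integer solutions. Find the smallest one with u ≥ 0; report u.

49

gcd(530, 97):
  530 = 5*97 + 45
  97 = 2*45 + 7
  45 = 6*7 + 3
  7 = 2*3 + 1
  3 = 3*1
so gcd(530, 97) = 1.
1 divides -26, so solutions exist.
Back-substitute for Bézout coefficients:
  1 = 7 - 2*3
  ... = 530*(-28) + 97*(153)
Scale by -26/1 = -26: (u₀, v₀) = (728, -3978).
General solution: u = 728 + 97t, v = -3978 - 530t for integer t.
u ≥ 0: smallest is 728 mod 97 = 49 (at t = -7), with v = -268.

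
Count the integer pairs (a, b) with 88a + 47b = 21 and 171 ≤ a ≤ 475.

gcd(88, 47) = 1  (88 = 1*47 + 41, 47 = 1*41 + 6, 41 = 6*6 + 5, 6 = 1*5 + 1, 5 = 5*1).
Back-substituting, 88*(-8) + 47*(15) = 1.
Scale by 21: particular solution (-168, 315); reduce a mod 47: (20, -37).
General solution: a = 20 + 47t, b = -37 - 88t for integer t.
171 ≤ 20 + 47t ≤ 475 gives t ∈ [4, 9], which is 6 values.

6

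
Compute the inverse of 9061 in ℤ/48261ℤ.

gcd(48261, 9061):
  48261 = 5×9061 + 2956
  9061 = 3×2956 + 193
  2956 = 15×193 + 61
  193 = 3×61 + 10
  61 = 6×10 + 1
  10 = 10×1
so gcd(48261, 9061) = 1.
Back-substitute for Bézout coefficients:
  1 = 61 - 6×10
  ... = 9061×(-4751) + 48261×(892)
So 9061×-4751 ≡ 1 (mod 48261), and -4751 mod 48261 = 43510.

43510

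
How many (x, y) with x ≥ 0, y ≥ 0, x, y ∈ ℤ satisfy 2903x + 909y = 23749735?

9

gcd(2903, 909):
  2903 = 3*909 + 176
  909 = 5*176 + 29
  176 = 6*29 + 2
  29 = 14*2 + 1
  2 = 2*1
so gcd(2903, 909) = 1.
Back-substitute for Bézout coefficients:
  1 = 29 - 14*2
  ... = 2903*(-439) + 909*(1402)
Scale by 23749735: one solution is (-10426133665, 33297128470). Reduce x mod 909: (890, 23285).
General: x = 890 + 909t, y = 23285 - 2903t.
x ≥ 0 ⇒ t ≥ 0; y ≥ 0 ⇒ t ≤ 8. So t ∈ [0, 8]: 9 solutions.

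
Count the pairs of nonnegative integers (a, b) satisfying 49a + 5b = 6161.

25

gcd(49, 5) = 1.
By Bézout, 49*(-1) + 5*(10) = 1.
One solution: (4, 1193).
General: a = 4 + 5t, b = 1193 - 49t.
a ≥ 0 ⇒ t ≥ 0; b ≥ 0 ⇒ t ≤ 24. So t ∈ [0, 24]: 25 solutions.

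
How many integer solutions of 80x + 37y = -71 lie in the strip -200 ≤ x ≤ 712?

24

gcd(80, 37) = 1  (80 = 2·37 + 6, 37 = 6·6 + 1, 6 = 6·1).
Back-substituting, 80·(-6) + 37·(13) = 1.
Scale by -71: particular solution (426, -923); reduce x mod 37: (19, -43).
General solution: x = 19 + 37t, y = -43 - 80t for integer t.
-200 ≤ 19 + 37t ≤ 712 gives t ∈ [-5, 18], which is 24 values.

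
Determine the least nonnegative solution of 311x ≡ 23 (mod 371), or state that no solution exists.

gcd(371, 311):
  371 = 1×311 + 60
  311 = 5×60 + 11
  60 = 5×11 + 5
  11 = 2×5 + 1
  5 = 5×1
so gcd(371, 311) = 1.
1 divides 23, so solutions exist.
Back-substitute for Bézout coefficients:
  1 = 11 - 2×5
  ... = 311×(68) + 371×(-57)
So 311×(68) ≡ 1 (mod 371); multiply by 23: x ≡ 1564 (mod 371).
Smallest nonnegative: x = 1564 mod 371 = 80.

80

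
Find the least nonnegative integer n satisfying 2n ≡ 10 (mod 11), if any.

5

gcd(11, 2) = 1.
1 divides 10, so solutions exist.
By Bézout, 2·(-5) + 11·(1) = 1.
So 2·(-5) ≡ 1 (mod 11); multiply by 10: n ≡ -50 (mod 11).
Smallest nonnegative: n = -50 mod 11 = 5.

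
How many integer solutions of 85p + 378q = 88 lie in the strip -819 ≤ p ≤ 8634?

25

gcd(378, 85) = 1.
By Bézout, 85*(169) + 378*(-38) = 1.
Particular solution: (130, -29).
General solution: p = 130 + 378t, q = -29 - 85t for integer t.
-819 ≤ 130 + 378t ≤ 8634 gives t ∈ [-2, 22], which is 25 values.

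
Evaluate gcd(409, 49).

1

gcd(409, 49):
  409 = 8*49 + 17
  49 = 2*17 + 15
  17 = 1*15 + 2
  15 = 7*2 + 1
  2 = 2*1
so gcd(409, 49) = 1.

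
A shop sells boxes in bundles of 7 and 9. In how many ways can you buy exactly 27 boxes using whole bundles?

Need nonnegative integers with 7j + 9k = 27.
gcd(7, 9) = 1, and 7·(4) + 9·(-3) = 1.
So (j₀, k₀) = (108, -81); general j = 108 + 9t, k = -81 - 7t.
j ≥ 0 ⇒ t ≥ -12; k ≥ 0 ⇒ t ≤ -12. That's 1 value of t.

1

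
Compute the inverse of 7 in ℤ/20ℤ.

gcd(20, 7):
  20 = 2*7 + 6
  7 = 1*6 + 1
  6 = 6*1
so gcd(20, 7) = 1.
Back-substitute for Bézout coefficients:
  1 = 7 - 1*6
  ... = 7*(3) + 20*(-1)
So 7*3 ≡ 1 (mod 20), and 3 mod 20 = 3.

3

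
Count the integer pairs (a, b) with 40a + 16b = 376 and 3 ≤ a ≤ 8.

gcd(40, 16) = 8  (40 = 2*16 + 8, 16 = 2*8).
Back-substituting, 40*(1) + 16*(-2) = 8.
Scale by 47: particular solution (47, -94); reduce a mod 2: (1, 21).
General solution: a = 1 + 2t, b = 21 - 5t for integer t.
3 ≤ 1 + 2t ≤ 8 gives t ∈ [1, 3], which is 3 values.

3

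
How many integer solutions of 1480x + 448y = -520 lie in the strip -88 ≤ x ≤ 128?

gcd(1480, 448):
  1480 = 3×448 + 136
  448 = 3×136 + 40
  136 = 3×40 + 16
  40 = 2×16 + 8
  16 = 2×8
so gcd(1480, 448) = 8.
Back-substitute for Bézout coefficients:
  8 = 40 - 2×16
  ... = 1480×(-23) + 448×(76)
Scale by -65: particular solution (1495, -4940); reduce x mod 56: (39, -130).
General solution: x = 39 + 56t, y = -130 - 185t for integer t.
-88 ≤ 39 + 56t ≤ 128 gives t ∈ [-2, 1], which is 4 values.

4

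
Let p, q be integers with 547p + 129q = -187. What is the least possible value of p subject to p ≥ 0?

98

gcd(547, 129):
  547 = 4*129 + 31
  129 = 4*31 + 5
  31 = 6*5 + 1
  5 = 5*1
so gcd(547, 129) = 1.
1 divides -187, so solutions exist.
Back-substitute for Bézout coefficients:
  1 = 31 - 6*5
  ... = 547*(25) + 129*(-106)
Scale by -187/1 = -187: (p₀, q₀) = (-4675, 19822).
General solution: p = -4675 + 129t, q = 19822 - 547t for integer t.
p ≥ 0: smallest is -4675 mod 129 = 98 (at t = 37), with q = -417.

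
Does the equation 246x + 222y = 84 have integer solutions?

yes

gcd(246, 222) = 6  (246 = 1·222 + 24, 222 = 9·24 + 6, 24 = 4·6).
6 divides 84, so integer solutions exist.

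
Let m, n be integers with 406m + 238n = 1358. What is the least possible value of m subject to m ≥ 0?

gcd(406, 238) = 14.
14 divides 1358, so solutions exist.
By Bézout, 406·(-7) + 238·(12) = 14.
Scale by 1358/14 = 97: (m₀, n₀) = (-679, 1164).
General solution: m = -679 + 17t, n = 1164 - 29t for integer t.
m ≥ 0: smallest is -679 mod 17 = 1 (at t = 40), with n = 4.

1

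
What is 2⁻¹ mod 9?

5

gcd(9, 2) = 1  (9 = 4×2 + 1, 2 = 2×1).
Back-substituting, 2×(-4) + 9×(1) = 1.
So 2×-4 ≡ 1 (mod 9), and -4 mod 9 = 5.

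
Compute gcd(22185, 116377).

gcd(116377, 22185):
  116377 = 5·22185 + 5452
  22185 = 4·5452 + 377
  5452 = 14·377 + 174
  377 = 2·174 + 29
  174 = 6·29
so gcd(116377, 22185) = 29.

29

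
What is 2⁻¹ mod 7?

gcd(7, 2) = 1  (7 = 3·2 + 1, 2 = 2·1).
Back-substituting, 2·(-3) + 7·(1) = 1.
So 2·-3 ≡ 1 (mod 7), and -3 mod 7 = 4.

4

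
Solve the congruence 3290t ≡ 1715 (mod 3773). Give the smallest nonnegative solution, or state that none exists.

98

gcd(3773, 3290):
  3773 = 1·3290 + 483
  3290 = 6·483 + 392
  483 = 1·392 + 91
  392 = 4·91 + 28
  91 = 3·28 + 7
  28 = 4·7
so gcd(3773, 3290) = 7.
7 divides 1715, so solutions exist.
Back-substitute for Bézout coefficients:
  7 = 91 - 3·28
  ... = 3290·(-125) + 3773·(109)
So 3290·(-125) ≡ 7 (mod 3773); multiply by 245: t ≡ -30625 (mod 539).
Smallest nonnegative: t = -30625 mod 539 = 98.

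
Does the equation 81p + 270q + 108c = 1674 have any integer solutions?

yes

gcd(270, 81) = 27  (270 = 3·81 + 27, 81 = 3·27).
gcd(27, 108) = 27.
27 divides 1674, so integer solutions exist.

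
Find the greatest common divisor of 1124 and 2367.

1

gcd(2367, 1124):
  2367 = 2*1124 + 119
  1124 = 9*119 + 53
  119 = 2*53 + 13
  53 = 4*13 + 1
  13 = 13*1
so gcd(2367, 1124) = 1.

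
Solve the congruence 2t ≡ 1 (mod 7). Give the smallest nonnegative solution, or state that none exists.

4

gcd(7, 2) = 1  (7 = 3*2 + 1, 2 = 2*1).
1 divides 1, so solutions exist.
Back-substituting, 2*(-3) + 7*(1) = 1.
So 2*(-3) ≡ 1 (mod 7); multiply by 1: t ≡ -3 (mod 7).
Smallest nonnegative: t = -3 mod 7 = 4.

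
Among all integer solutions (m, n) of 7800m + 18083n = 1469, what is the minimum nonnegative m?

596

gcd(18083, 7800) = 13.
13 divides 1469, so solutions exist.
By Bézout, 7800×(670) + 18083×(-289) = 13.
Scale by 1469/13 = 113: (m₀, n₀) = (75710, -32657).
General solution: m = 75710 + 1391t, n = -32657 - 600t for integer t.
m ≥ 0: smallest is 75710 mod 1391 = 596 (at t = -54), with n = -257.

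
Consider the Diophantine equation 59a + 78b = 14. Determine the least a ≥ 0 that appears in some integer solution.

28

gcd(78, 59):
  78 = 1·59 + 19
  59 = 3·19 + 2
  19 = 9·2 + 1
  2 = 2·1
so gcd(78, 59) = 1.
1 divides 14, so solutions exist.
Back-substitute for Bézout coefficients:
  1 = 19 - 9·2
  ... = 59·(-37) + 78·(28)
Scale by 14/1 = 14: (a₀, b₀) = (-518, 392).
General solution: a = -518 + 78t, b = 392 - 59t for integer t.
a ≥ 0: smallest is -518 mod 78 = 28 (at t = 7), with b = -21.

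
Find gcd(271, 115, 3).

gcd(271, 115):
  271 = 2·115 + 41
  115 = 2·41 + 33
  41 = 1·33 + 8
  33 = 4·8 + 1
  8 = 8·1
so gcd(271, 115) = 1.
gcd(1, 3) = 1.

1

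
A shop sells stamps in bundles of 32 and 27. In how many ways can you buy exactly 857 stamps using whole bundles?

Need nonnegative integers with 32j + 27k = 857.
gcd(32, 27) = 1, and 32·(11) + 27·(-13) = 1.
So (j₀, k₀) = (9427, -11141); general j = 9427 + 27t, k = -11141 - 32t.
j ≥ 0 ⇒ t ≥ -349; k ≥ 0 ⇒ t ≤ -349. That's 1 value of t.

1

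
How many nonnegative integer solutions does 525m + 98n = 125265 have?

gcd(525, 98):
  525 = 5×98 + 35
  98 = 2×35 + 28
  35 = 1×28 + 7
  28 = 4×7
so gcd(525, 98) = 7.
Back-substitute for Bézout coefficients:
  7 = 35 - 1×28
  ... = 525×(3) + 98×(-16)
Scale by 17895: one solution is (53685, -286320). Reduce m mod 14: (9, 1230).
General: m = 9 + 14t, n = 1230 - 75t.
m ≥ 0 ⇒ t ≥ 0; n ≥ 0 ⇒ t ≤ 16. So t ∈ [0, 16]: 17 solutions.

17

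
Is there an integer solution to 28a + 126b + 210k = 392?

gcd(126, 28) = 14.
gcd(14, 210) = 14.
14 divides 392, so integer solutions exist.

yes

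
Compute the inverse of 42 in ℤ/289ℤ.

117

gcd(289, 42):
  289 = 6*42 + 37
  42 = 1*37 + 5
  37 = 7*5 + 2
  5 = 2*2 + 1
  2 = 2*1
so gcd(289, 42) = 1.
Back-substitute for Bézout coefficients:
  1 = 5 - 2*2
  ... = 42*(117) + 289*(-17)
So 42*117 ≡ 1 (mod 289), and 117 mod 289 = 117.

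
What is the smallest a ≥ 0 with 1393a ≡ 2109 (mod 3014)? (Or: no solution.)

gcd(3014, 1393) = 1  (3014 = 2·1393 + 228, 1393 = 6·228 + 25, 228 = 9·25 + 3, 25 = 8·3 + 1, 3 = 3·1).
1 divides 2109, so solutions exist.
Back-substituting, 1393·(965) + 3014·(-446) = 1.
So 1393·(965) ≡ 1 (mod 3014); multiply by 2109: a ≡ 2035185 (mod 3014).
Smallest nonnegative: a = 2035185 mod 3014 = 735.

735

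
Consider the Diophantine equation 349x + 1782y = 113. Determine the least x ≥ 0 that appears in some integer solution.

659

gcd(1782, 349):
  1782 = 5*349 + 37
  349 = 9*37 + 16
  37 = 2*16 + 5
  16 = 3*5 + 1
  5 = 5*1
so gcd(1782, 349) = 1.
1 divides 113, so solutions exist.
Back-substitute for Bézout coefficients:
  1 = 16 - 3*5
  ... = 349*(337) + 1782*(-66)
Scale by 113/1 = 113: (x₀, y₀) = (38081, -7458).
General solution: x = 38081 + 1782t, y = -7458 - 349t for integer t.
x ≥ 0: smallest is 38081 mod 1782 = 659 (at t = -21), with y = -129.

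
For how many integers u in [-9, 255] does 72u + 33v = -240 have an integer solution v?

gcd(72, 33) = 3  (72 = 2*33 + 6, 33 = 5*6 + 3, 6 = 2*3).
Back-substituting, 72*(-5) + 33*(11) = 3.
Scale by -80: particular solution (400, -880); reduce u mod 11: (4, -16).
General solution: u = 4 + 11t, v = -16 - 24t for integer t.
-9 ≤ 4 + 11t ≤ 255 gives t ∈ [-1, 22], which is 24 values.

24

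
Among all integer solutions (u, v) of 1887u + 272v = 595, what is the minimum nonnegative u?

gcd(1887, 272) = 17  (1887 = 6·272 + 255, 272 = 1·255 + 17, 255 = 15·17).
17 divides 595, so solutions exist.
Back-substituting, 1887·(-1) + 272·(7) = 17.
Scale by 595/17 = 35: (u₀, v₀) = (-35, 245).
General solution: u = -35 + 16t, v = 245 - 111t for integer t.
u ≥ 0: smallest is -35 mod 16 = 13 (at t = 3), with v = -88.

13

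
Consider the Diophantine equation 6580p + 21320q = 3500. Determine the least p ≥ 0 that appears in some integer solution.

gcd(21320, 6580) = 20  (21320 = 3×6580 + 1580, 6580 = 4×1580 + 260, 1580 = 6×260 + 20, 260 = 13×20).
20 divides 3500, so solutions exist.
Back-substituting, 6580×(-81) + 21320×(25) = 20.
Scale by 3500/20 = 175: (p₀, q₀) = (-14175, 4375).
General solution: p = -14175 + 1066t, q = 4375 - 329t for integer t.
p ≥ 0: smallest is -14175 mod 1066 = 749 (at t = 14), with q = -231.

749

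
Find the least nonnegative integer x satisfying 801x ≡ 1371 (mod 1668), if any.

287

gcd(1668, 801) = 3  (1668 = 2×801 + 66, 801 = 12×66 + 9, 66 = 7×9 + 3, 9 = 3×3).
3 divides 1371, so solutions exist.
Back-substituting, 801×(-177) + 1668×(85) = 3.
So 801×(-177) ≡ 3 (mod 1668); multiply by 457: x ≡ -80889 (mod 556).
Smallest nonnegative: x = -80889 mod 556 = 287.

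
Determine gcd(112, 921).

gcd(921, 112):
  921 = 8·112 + 25
  112 = 4·25 + 12
  25 = 2·12 + 1
  12 = 12·1
so gcd(921, 112) = 1.

1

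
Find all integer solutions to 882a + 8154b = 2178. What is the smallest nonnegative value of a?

400

gcd(8154, 882) = 18.
18 divides 2178, so solutions exist.
By Bézout, 882·(37) + 8154·(-4) = 18.
Scale by 2178/18 = 121: (a₀, b₀) = (4477, -484).
General solution: a = 4477 + 453t, b = -484 - 49t for integer t.
a ≥ 0: smallest is 4477 mod 453 = 400 (at t = -9), with b = -43.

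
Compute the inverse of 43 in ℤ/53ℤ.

gcd(53, 43) = 1.
By Bézout, 43*(-16) + 53*(13) = 1.
So 43*-16 ≡ 1 (mod 53), and -16 mod 53 = 37.

37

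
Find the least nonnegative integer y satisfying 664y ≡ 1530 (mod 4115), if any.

1155

gcd(4115, 664):
  4115 = 6·664 + 131
  664 = 5·131 + 9
  131 = 14·9 + 5
  9 = 1·5 + 4
  5 = 1·4 + 1
  4 = 4·1
so gcd(4115, 664) = 1.
1 divides 1530, so solutions exist.
Back-substitute for Bézout coefficients:
  1 = 5 - 1·4
  ... = 664·(-911) + 4115·(147)
So 664·(-911) ≡ 1 (mod 4115); multiply by 1530: y ≡ -1393830 (mod 4115).
Smallest nonnegative: y = -1393830 mod 4115 = 1155.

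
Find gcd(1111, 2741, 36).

1

gcd(2741, 1111) = 1.
gcd(1, 36) = 1.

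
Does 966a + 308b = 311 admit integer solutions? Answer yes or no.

gcd(966, 308) = 14.
14 does not divide 311 (remainder 3), so no integer solutions.

no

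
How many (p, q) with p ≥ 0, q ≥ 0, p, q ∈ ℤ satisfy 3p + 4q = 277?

gcd(4, 3):
  4 = 1·3 + 1
  3 = 3·1
so gcd(4, 3) = 1.
Back-substitute for Bézout coefficients:
  1 = 4 - 1·3
  ... = 3·(-1) + 4·(1)
Scale by 277: one solution is (-277, 277). Reduce p mod 4: (3, 67).
General: p = 3 + 4t, q = 67 - 3t.
p ≥ 0 ⇒ t ≥ 0; q ≥ 0 ⇒ t ≤ 22. So t ∈ [0, 22]: 23 solutions.

23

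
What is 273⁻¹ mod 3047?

gcd(3047, 273) = 1  (3047 = 11·273 + 44, 273 = 6·44 + 9, 44 = 4·9 + 8, 9 = 1·8 + 1, 8 = 8·1).
Back-substituting, 273·(346) + 3047·(-31) = 1.
So 273·346 ≡ 1 (mod 3047), and 346 mod 3047 = 346.

346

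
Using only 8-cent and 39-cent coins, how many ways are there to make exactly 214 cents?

1

Need nonnegative integers with 8j + 39k = 214.
gcd(8, 39) = 1, and 8·(5) + 39·(-1) = 1.
So (j₀, k₀) = (1070, -214); general j = 1070 + 39t, k = -214 - 8t.
j ≥ 0 ⇒ t ≥ -27; k ≥ 0 ⇒ t ≤ -27. That's 1 value of t.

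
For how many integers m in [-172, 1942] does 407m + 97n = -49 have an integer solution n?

gcd(407, 97) = 1  (407 = 4*97 + 19, 97 = 5*19 + 2, 19 = 9*2 + 1, 2 = 2*1).
Back-substituting, 407*(46) + 97*(-193) = 1.
Scale by -49: particular solution (-2254, 9457); reduce m mod 97: (74, -311).
General solution: m = 74 + 97t, n = -311 - 407t for integer t.
-172 ≤ 74 + 97t ≤ 1942 gives t ∈ [-2, 19], which is 22 values.

22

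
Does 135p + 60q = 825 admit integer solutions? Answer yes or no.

yes

gcd(135, 60) = 15.
15 divides 825, so integer solutions exist.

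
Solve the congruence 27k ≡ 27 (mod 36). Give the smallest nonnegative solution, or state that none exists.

1

gcd(36, 27) = 9.
9 divides 27, so solutions exist.
By Bézout, 27*(-1) + 36*(1) = 9.
So 27*(-1) ≡ 9 (mod 36); multiply by 3: k ≡ -3 (mod 4).
Smallest nonnegative: k = -3 mod 4 = 1.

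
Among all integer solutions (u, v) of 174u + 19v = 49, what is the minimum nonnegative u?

gcd(174, 19):
  174 = 9·19 + 3
  19 = 6·3 + 1
  3 = 3·1
so gcd(174, 19) = 1.
1 divides 49, so solutions exist.
Back-substitute for Bézout coefficients:
  1 = 19 - 6·3
  ... = 174·(-6) + 19·(55)
Scale by 49/1 = 49: (u₀, v₀) = (-294, 2695).
General solution: u = -294 + 19t, v = 2695 - 174t for integer t.
u ≥ 0: smallest is -294 mod 19 = 10 (at t = 16), with v = -89.

10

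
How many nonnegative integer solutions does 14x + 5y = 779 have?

gcd(14, 5) = 1  (14 = 2·5 + 4, 5 = 1·4 + 1, 4 = 4·1).
Back-substituting, 14·(-1) + 5·(3) = 1.
Scale by 779: one solution is (-779, 2337). Reduce x mod 5: (1, 153).
General: x = 1 + 5t, y = 153 - 14t.
x ≥ 0 ⇒ t ≥ 0; y ≥ 0 ⇒ t ≤ 10. So t ∈ [0, 10]: 11 solutions.

11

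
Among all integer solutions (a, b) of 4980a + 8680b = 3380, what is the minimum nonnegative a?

107

gcd(8680, 4980) = 20.
20 divides 3380, so solutions exist.
By Bézout, 4980*(-61) + 8680*(35) = 20.
Scale by 3380/20 = 169: (a₀, b₀) = (-10309, 5915).
General solution: a = -10309 + 434t, b = 5915 - 249t for integer t.
a ≥ 0: smallest is -10309 mod 434 = 107 (at t = 24), with b = -61.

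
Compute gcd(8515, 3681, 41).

1

gcd(8515, 3681) = 1  (8515 = 2×3681 + 1153, 3681 = 3×1153 + 222, 1153 = 5×222 + 43, 222 = 5×43 + 7, 43 = 6×7 + 1, 7 = 7×1).
gcd(1, 41) = 1.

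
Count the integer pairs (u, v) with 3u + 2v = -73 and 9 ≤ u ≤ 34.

gcd(3, 2) = 1  (3 = 1*2 + 1, 2 = 2*1).
Back-substituting, 3*(1) + 2*(-1) = 1.
Scale by -73: particular solution (-73, 73); reduce u mod 2: (1, -38).
General solution: u = 1 + 2t, v = -38 - 3t for integer t.
9 ≤ 1 + 2t ≤ 34 gives t ∈ [4, 16], which is 13 values.

13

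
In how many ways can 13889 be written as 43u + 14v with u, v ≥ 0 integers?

gcd(43, 14) = 1.
By Bézout, 43·(1) + 14·(-3) = 1.
One solution: (1, 989).
General: u = 1 + 14t, v = 989 - 43t.
u ≥ 0 ⇒ t ≥ 0; v ≥ 0 ⇒ t ≤ 23. So t ∈ [0, 23]: 24 solutions.

24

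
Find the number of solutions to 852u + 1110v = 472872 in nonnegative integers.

3

gcd(1110, 852):
  1110 = 1·852 + 258
  852 = 3·258 + 78
  258 = 3·78 + 24
  78 = 3·24 + 6
  24 = 4·6
so gcd(1110, 852) = 6.
Back-substitute for Bézout coefficients:
  6 = 78 - 3·24
  ... = 852·(43) + 1110·(-33)
Scale by 78812: one solution is (3388916, -2600796). Reduce u mod 185: (86, 360).
General: u = 86 + 185t, v = 360 - 142t.
u ≥ 0 ⇒ t ≥ 0; v ≥ 0 ⇒ t ≤ 2. So t ∈ [0, 2]: 3 solutions.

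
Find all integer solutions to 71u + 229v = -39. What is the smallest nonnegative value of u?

gcd(229, 71):
  229 = 3*71 + 16
  71 = 4*16 + 7
  16 = 2*7 + 2
  7 = 3*2 + 1
  2 = 2*1
so gcd(229, 71) = 1.
1 divides -39, so solutions exist.
Back-substitute for Bézout coefficients:
  1 = 7 - 3*2
  ... = 71*(100) + 229*(-31)
Scale by -39/1 = -39: (u₀, v₀) = (-3900, 1209).
General solution: u = -3900 + 229t, v = 1209 - 71t for integer t.
u ≥ 0: smallest is -3900 mod 229 = 222 (at t = 18), with v = -69.

222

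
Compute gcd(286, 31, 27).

gcd(286, 31):
  286 = 9*31 + 7
  31 = 4*7 + 3
  7 = 2*3 + 1
  3 = 3*1
so gcd(286, 31) = 1.
gcd(1, 27) = 1.

1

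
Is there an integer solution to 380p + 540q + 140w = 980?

yes

gcd(540, 380) = 20.
gcd(20, 140) = 20.
20 divides 980, so integer solutions exist.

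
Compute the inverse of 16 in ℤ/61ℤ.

gcd(61, 16) = 1.
By Bézout, 16·(-19) + 61·(5) = 1.
So 16·-19 ≡ 1 (mod 61), and -19 mod 61 = 42.

42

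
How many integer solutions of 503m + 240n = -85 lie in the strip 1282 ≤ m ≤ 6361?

21

gcd(503, 240) = 1  (503 = 2*240 + 23, 240 = 10*23 + 10, 23 = 2*10 + 3, 10 = 3*3 + 1, 3 = 3*1).
Back-substituting, 503*(-73) + 240*(153) = 1.
Scale by -85: particular solution (6205, -13005); reduce m mod 240: (205, -430).
General solution: m = 205 + 240t, n = -430 - 503t for integer t.
1282 ≤ 205 + 240t ≤ 6361 gives t ∈ [5, 25], which is 21 values.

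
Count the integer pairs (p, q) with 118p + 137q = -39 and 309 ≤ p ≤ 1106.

gcd(137, 118):
  137 = 1*118 + 19
  118 = 6*19 + 4
  19 = 4*4 + 3
  4 = 1*3 + 1
  3 = 3*1
so gcd(137, 118) = 1.
Back-substitute for Bézout coefficients:
  1 = 4 - 1*3
  ... = 118*(36) + 137*(-31)
Scale by -39: particular solution (-1404, 1209); reduce p mod 137: (103, -89).
General solution: p = 103 + 137t, q = -89 - 118t for integer t.
309 ≤ 103 + 137t ≤ 1106 gives t ∈ [2, 7], which is 6 values.

6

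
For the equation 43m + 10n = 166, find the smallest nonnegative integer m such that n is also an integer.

2

gcd(43, 10):
  43 = 4·10 + 3
  10 = 3·3 + 1
  3 = 3·1
so gcd(43, 10) = 1.
1 divides 166, so solutions exist.
Back-substitute for Bézout coefficients:
  1 = 10 - 3·3
  ... = 43·(-3) + 10·(13)
Scale by 166/1 = 166: (m₀, n₀) = (-498, 2158).
General solution: m = -498 + 10t, n = 2158 - 43t for integer t.
m ≥ 0: smallest is -498 mod 10 = 2 (at t = 50), with n = 8.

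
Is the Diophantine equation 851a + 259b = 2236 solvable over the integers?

no

gcd(851, 259) = 37.
37 does not divide 2236 (remainder 16), so no integer solutions.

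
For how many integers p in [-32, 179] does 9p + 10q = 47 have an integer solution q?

gcd(10, 9) = 1  (10 = 1*9 + 1, 9 = 9*1).
Back-substituting, 9*(-1) + 10*(1) = 1.
Scale by 47: particular solution (-47, 47); reduce p mod 10: (3, 2).
General solution: p = 3 + 10t, q = 2 - 9t for integer t.
-32 ≤ 3 + 10t ≤ 179 gives t ∈ [-3, 17], which is 21 values.

21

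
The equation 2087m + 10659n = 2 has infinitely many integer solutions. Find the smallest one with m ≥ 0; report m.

6757

gcd(10659, 2087) = 1  (10659 = 5·2087 + 224, 2087 = 9·224 + 71, 224 = 3·71 + 11, 71 = 6·11 + 5, 11 = 2·5 + 1, 5 = 5·1).
1 divides 2, so solutions exist.
Back-substituting, 2087·(-1951) + 10659·(382) = 1.
Scale by 2/1 = 2: (m₀, n₀) = (-3902, 764).
General solution: m = -3902 + 10659t, n = 764 - 2087t for integer t.
m ≥ 0: smallest is -3902 mod 10659 = 6757 (at t = 1), with n = -1323.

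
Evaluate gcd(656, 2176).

gcd(2176, 656):
  2176 = 3·656 + 208
  656 = 3·208 + 32
  208 = 6·32 + 16
  32 = 2·16
so gcd(2176, 656) = 16.

16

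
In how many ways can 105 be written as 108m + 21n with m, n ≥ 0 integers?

gcd(108, 21):
  108 = 5·21 + 3
  21 = 7·3
so gcd(108, 21) = 3.
Back-substitute for Bézout coefficients:
  3 = 108 - 5·21
  ... = 108·(1) + 21·(-5)
Scale by 35: one solution is (35, -175). Reduce m mod 7: (0, 5).
General: m = 0 + 7t, n = 5 - 36t.
m ≥ 0 ⇒ t ≥ 0; n ≥ 0 ⇒ t ≤ 0. So t ∈ [0, 0]: 1 solution.

1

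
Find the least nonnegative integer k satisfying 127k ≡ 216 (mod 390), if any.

318

gcd(390, 127) = 1.
1 divides 216, so solutions exist.
By Bézout, 127*(43) + 390*(-14) = 1.
So 127*(43) ≡ 1 (mod 390); multiply by 216: k ≡ 9288 (mod 390).
Smallest nonnegative: k = 9288 mod 390 = 318.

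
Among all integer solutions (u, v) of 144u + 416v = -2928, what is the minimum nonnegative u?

23

gcd(416, 144):
  416 = 2*144 + 128
  144 = 1*128 + 16
  128 = 8*16
so gcd(416, 144) = 16.
16 divides -2928, so solutions exist.
Back-substitute for Bézout coefficients:
  16 = 144 - 1*128
  ... = 144*(3) + 416*(-1)
Scale by -2928/16 = -183: (u₀, v₀) = (-549, 183).
General solution: u = -549 + 26t, v = 183 - 9t for integer t.
u ≥ 0: smallest is -549 mod 26 = 23 (at t = 22), with v = -15.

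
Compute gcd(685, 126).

1

gcd(685, 126):
  685 = 5×126 + 55
  126 = 2×55 + 16
  55 = 3×16 + 7
  16 = 2×7 + 2
  7 = 3×2 + 1
  2 = 2×1
so gcd(685, 126) = 1.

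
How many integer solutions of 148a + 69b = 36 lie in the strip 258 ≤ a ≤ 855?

gcd(148, 69):
  148 = 2·69 + 10
  69 = 6·10 + 9
  10 = 1·9 + 1
  9 = 9·1
so gcd(148, 69) = 1.
Back-substitute for Bézout coefficients:
  1 = 10 - 1·9
  ... = 148·(7) + 69·(-15)
Scale by 36: particular solution (252, -540); reduce a mod 69: (45, -96).
General solution: a = 45 + 69t, b = -96 - 148t for integer t.
258 ≤ 45 + 69t ≤ 855 gives t ∈ [4, 11], which is 8 values.

8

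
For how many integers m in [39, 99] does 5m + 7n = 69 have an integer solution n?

gcd(7, 5) = 1.
By Bézout, 5×(3) + 7×(-2) = 1.
Particular solution: (4, 7).
General solution: m = 4 + 7t, n = 7 - 5t for integer t.
39 ≤ 4 + 7t ≤ 99 gives t ∈ [5, 13], which is 9 values.

9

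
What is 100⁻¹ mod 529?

gcd(529, 100) = 1  (529 = 5*100 + 29, 100 = 3*29 + 13, 29 = 2*13 + 3, 13 = 4*3 + 1, 3 = 3*1).
Back-substituting, 100*(164) + 529*(-31) = 1.
So 100*164 ≡ 1 (mod 529), and 164 mod 529 = 164.

164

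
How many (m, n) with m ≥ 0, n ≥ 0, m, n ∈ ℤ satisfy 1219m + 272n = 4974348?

gcd(1219, 272):
  1219 = 4*272 + 131
  272 = 2*131 + 10
  131 = 13*10 + 1
  10 = 10*1
so gcd(1219, 272) = 1.
Back-substitute for Bézout coefficients:
  1 = 131 - 13*10
  ... = 1219*(27) + 272*(-121)
Scale by 4974348: one solution is (134307396, -601896108). Reduce m mod 272: (52, 18055).
General: m = 52 + 272t, n = 18055 - 1219t.
m ≥ 0 ⇒ t ≥ 0; n ≥ 0 ⇒ t ≤ 14. So t ∈ [0, 14]: 15 solutions.

15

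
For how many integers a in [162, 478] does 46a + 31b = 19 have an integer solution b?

gcd(46, 31):
  46 = 1*31 + 15
  31 = 2*15 + 1
  15 = 15*1
so gcd(46, 31) = 1.
Back-substitute for Bézout coefficients:
  1 = 31 - 2*15
  ... = 46*(-2) + 31*(3)
Scale by 19: particular solution (-38, 57); reduce a mod 31: (24, -35).
General solution: a = 24 + 31t, b = -35 - 46t for integer t.
162 ≤ 24 + 31t ≤ 478 gives t ∈ [5, 14], which is 10 values.

10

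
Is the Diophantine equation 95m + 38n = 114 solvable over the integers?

yes

gcd(95, 38) = 19  (95 = 2×38 + 19, 38 = 2×19).
19 divides 114, so integer solutions exist.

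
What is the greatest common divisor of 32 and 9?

gcd(32, 9):
  32 = 3×9 + 5
  9 = 1×5 + 4
  5 = 1×4 + 1
  4 = 4×1
so gcd(32, 9) = 1.

1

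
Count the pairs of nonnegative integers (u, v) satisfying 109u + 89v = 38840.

4

gcd(109, 89) = 1.
By Bézout, 109·(-40) + 89·(49) = 1.
One solution: (73, 347).
General: u = 73 + 89t, v = 347 - 109t.
u ≥ 0 ⇒ t ≥ 0; v ≥ 0 ⇒ t ≤ 3. So t ∈ [0, 3]: 4 solutions.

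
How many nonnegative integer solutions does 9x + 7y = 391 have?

6

gcd(9, 7):
  9 = 1·7 + 2
  7 = 3·2 + 1
  2 = 2·1
so gcd(9, 7) = 1.
Back-substitute for Bézout coefficients:
  1 = 7 - 3·2
  ... = 9·(-3) + 7·(4)
Scale by 391: one solution is (-1173, 1564). Reduce x mod 7: (3, 52).
General: x = 3 + 7t, y = 52 - 9t.
x ≥ 0 ⇒ t ≥ 0; y ≥ 0 ⇒ t ≤ 5. So t ∈ [0, 5]: 6 solutions.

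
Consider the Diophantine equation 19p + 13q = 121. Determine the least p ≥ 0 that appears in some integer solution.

5

gcd(19, 13) = 1  (19 = 1·13 + 6, 13 = 2·6 + 1, 6 = 6·1).
1 divides 121, so solutions exist.
Back-substituting, 19·(-2) + 13·(3) = 1.
Scale by 121/1 = 121: (p₀, q₀) = (-242, 363).
General solution: p = -242 + 13t, q = 363 - 19t for integer t.
p ≥ 0: smallest is -242 mod 13 = 5 (at t = 19), with q = 2.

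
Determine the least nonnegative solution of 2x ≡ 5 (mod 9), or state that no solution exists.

7

gcd(9, 2):
  9 = 4·2 + 1
  2 = 2·1
so gcd(9, 2) = 1.
1 divides 5, so solutions exist.
Back-substitute for Bézout coefficients:
  1 = 9 - 4·2
  ... = 2·(-4) + 9·(1)
So 2·(-4) ≡ 1 (mod 9); multiply by 5: x ≡ -20 (mod 9).
Smallest nonnegative: x = -20 mod 9 = 7.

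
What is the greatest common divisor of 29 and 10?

1

gcd(29, 10):
  29 = 2*10 + 9
  10 = 1*9 + 1
  9 = 9*1
so gcd(29, 10) = 1.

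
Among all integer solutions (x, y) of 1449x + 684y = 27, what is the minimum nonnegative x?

51

gcd(1449, 684):
  1449 = 2·684 + 81
  684 = 8·81 + 36
  81 = 2·36 + 9
  36 = 4·9
so gcd(1449, 684) = 9.
9 divides 27, so solutions exist.
Back-substitute for Bézout coefficients:
  9 = 81 - 2·36
  ... = 1449·(17) + 684·(-36)
Scale by 27/9 = 3: (x₀, y₀) = (51, -108).
General solution: x = 51 + 76t, y = -108 - 161t for integer t.
x ≥ 0: smallest is 51 mod 76 = 51 (at t = 0), with y = -108.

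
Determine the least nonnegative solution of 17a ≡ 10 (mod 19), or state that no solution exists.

gcd(19, 17) = 1  (19 = 1*17 + 2, 17 = 8*2 + 1, 2 = 2*1).
1 divides 10, so solutions exist.
Back-substituting, 17*(9) + 19*(-8) = 1.
So 17*(9) ≡ 1 (mod 19); multiply by 10: a ≡ 90 (mod 19).
Smallest nonnegative: a = 90 mod 19 = 14.

14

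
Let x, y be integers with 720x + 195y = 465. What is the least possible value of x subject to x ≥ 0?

2

gcd(720, 195) = 15  (720 = 3·195 + 135, 195 = 1·135 + 60, 135 = 2·60 + 15, 60 = 4·15).
15 divides 465, so solutions exist.
Back-substituting, 720·(3) + 195·(-11) = 15.
Scale by 465/15 = 31: (x₀, y₀) = (93, -341).
General solution: x = 93 + 13t, y = -341 - 48t for integer t.
x ≥ 0: smallest is 93 mod 13 = 2 (at t = -7), with y = -5.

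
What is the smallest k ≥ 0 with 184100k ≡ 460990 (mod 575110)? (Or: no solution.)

4629

gcd(575110, 184100):
  575110 = 3·184100 + 22810
  184100 = 8·22810 + 1620
  22810 = 14·1620 + 130
  1620 = 12·130 + 60
  130 = 2·60 + 10
  60 = 6·10
so gcd(575110, 184100) = 10.
10 divides 460990, so solutions exist.
Back-substitute for Bézout coefficients:
  10 = 130 - 2·60
  ... = 184100·(-8875) + 575110·(2841)
So 184100·(-8875) ≡ 10 (mod 575110); multiply by 46099: k ≡ -409128625 (mod 57511).
Smallest nonnegative: k = -409128625 mod 57511 = 4629.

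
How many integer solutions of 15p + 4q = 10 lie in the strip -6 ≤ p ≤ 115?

31

gcd(15, 4) = 1.
By Bézout, 15·(-1) + 4·(4) = 1.
Particular solution: (2, -5).
General solution: p = 2 + 4t, q = -5 - 15t for integer t.
-6 ≤ 2 + 4t ≤ 115 gives t ∈ [-2, 28], which is 31 values.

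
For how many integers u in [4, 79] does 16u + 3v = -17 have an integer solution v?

26

gcd(16, 3) = 1.
By Bézout, 16×(1) + 3×(-5) = 1.
Particular solution: (1, -11).
General solution: u = 1 + 3t, v = -11 - 16t for integer t.
4 ≤ 1 + 3t ≤ 79 gives t ∈ [1, 26], which is 26 values.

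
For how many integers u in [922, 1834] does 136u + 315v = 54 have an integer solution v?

3

gcd(315, 136) = 1.
By Bézout, 136*(-44) + 315*(19) = 1.
Particular solution: (144, -62).
General solution: u = 144 + 315t, v = -62 - 136t for integer t.
922 ≤ 144 + 315t ≤ 1834 gives t ∈ [3, 5], which is 3 values.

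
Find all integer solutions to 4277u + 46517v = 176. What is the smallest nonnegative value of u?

33531

gcd(46517, 4277):
  46517 = 10·4277 + 3747
  4277 = 1·3747 + 530
  3747 = 7·530 + 37
  530 = 14·37 + 12
  37 = 3·12 + 1
  12 = 12·1
so gcd(46517, 4277) = 1.
1 divides 176, so solutions exist.
Back-substitute for Bézout coefficients:
  1 = 37 - 3·12
  ... = 4277·(-3774) + 46517·(347)
Scale by 176/1 = 176: (u₀, v₀) = (-664224, 61072).
General solution: u = -664224 + 46517t, v = 61072 - 4277t for integer t.
u ≥ 0: smallest is -664224 mod 46517 = 33531 (at t = 15), with v = -3083.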